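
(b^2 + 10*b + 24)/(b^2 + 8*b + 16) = (b + 6)/(b + 4)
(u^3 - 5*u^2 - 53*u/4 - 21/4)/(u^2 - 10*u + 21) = (u^2 + 2*u + 3/4)/(u - 3)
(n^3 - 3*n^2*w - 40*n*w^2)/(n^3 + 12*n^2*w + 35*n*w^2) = (n - 8*w)/(n + 7*w)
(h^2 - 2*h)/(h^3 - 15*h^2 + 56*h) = (h - 2)/(h^2 - 15*h + 56)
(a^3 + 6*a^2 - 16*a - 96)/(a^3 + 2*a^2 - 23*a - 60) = (a^2 + 2*a - 24)/(a^2 - 2*a - 15)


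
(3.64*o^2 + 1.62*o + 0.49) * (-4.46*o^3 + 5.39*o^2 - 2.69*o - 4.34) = -16.2344*o^5 + 12.3944*o^4 - 3.2452*o^3 - 17.5143*o^2 - 8.3489*o - 2.1266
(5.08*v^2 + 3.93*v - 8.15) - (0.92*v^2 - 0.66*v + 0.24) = 4.16*v^2 + 4.59*v - 8.39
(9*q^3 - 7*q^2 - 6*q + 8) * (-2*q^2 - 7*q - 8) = -18*q^5 - 49*q^4 - 11*q^3 + 82*q^2 - 8*q - 64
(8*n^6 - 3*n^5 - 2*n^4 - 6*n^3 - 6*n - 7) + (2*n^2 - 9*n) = 8*n^6 - 3*n^5 - 2*n^4 - 6*n^3 + 2*n^2 - 15*n - 7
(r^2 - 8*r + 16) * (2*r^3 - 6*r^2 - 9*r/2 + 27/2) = 2*r^5 - 22*r^4 + 151*r^3/2 - 93*r^2/2 - 180*r + 216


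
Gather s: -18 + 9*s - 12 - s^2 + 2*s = -s^2 + 11*s - 30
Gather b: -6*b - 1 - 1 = -6*b - 2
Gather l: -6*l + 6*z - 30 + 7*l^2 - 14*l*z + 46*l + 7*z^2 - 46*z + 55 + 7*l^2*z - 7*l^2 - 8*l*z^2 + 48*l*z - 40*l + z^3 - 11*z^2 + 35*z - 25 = 7*l^2*z + l*(-8*z^2 + 34*z) + z^3 - 4*z^2 - 5*z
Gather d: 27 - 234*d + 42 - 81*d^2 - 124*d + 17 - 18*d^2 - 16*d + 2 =-99*d^2 - 374*d + 88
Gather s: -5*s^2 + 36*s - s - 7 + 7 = -5*s^2 + 35*s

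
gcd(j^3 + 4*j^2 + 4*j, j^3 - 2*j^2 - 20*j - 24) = j^2 + 4*j + 4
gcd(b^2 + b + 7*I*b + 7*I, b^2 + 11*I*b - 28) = b + 7*I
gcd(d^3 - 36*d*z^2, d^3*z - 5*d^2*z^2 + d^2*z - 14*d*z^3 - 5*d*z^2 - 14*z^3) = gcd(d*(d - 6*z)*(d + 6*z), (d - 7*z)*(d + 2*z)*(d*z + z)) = 1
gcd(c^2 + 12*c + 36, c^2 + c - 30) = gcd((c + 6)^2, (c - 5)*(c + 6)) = c + 6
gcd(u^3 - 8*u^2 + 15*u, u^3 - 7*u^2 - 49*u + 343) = 1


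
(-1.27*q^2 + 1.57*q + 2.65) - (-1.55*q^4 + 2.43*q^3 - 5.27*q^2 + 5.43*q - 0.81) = 1.55*q^4 - 2.43*q^3 + 4.0*q^2 - 3.86*q + 3.46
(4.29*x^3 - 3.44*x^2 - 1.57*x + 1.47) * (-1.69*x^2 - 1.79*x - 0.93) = -7.2501*x^5 - 1.8655*x^4 + 4.8212*x^3 + 3.5252*x^2 - 1.1712*x - 1.3671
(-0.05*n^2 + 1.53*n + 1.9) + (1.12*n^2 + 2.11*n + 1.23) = 1.07*n^2 + 3.64*n + 3.13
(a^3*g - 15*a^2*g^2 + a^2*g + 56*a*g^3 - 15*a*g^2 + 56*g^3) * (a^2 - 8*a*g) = a^5*g - 23*a^4*g^2 + a^4*g + 176*a^3*g^3 - 23*a^3*g^2 - 448*a^2*g^4 + 176*a^2*g^3 - 448*a*g^4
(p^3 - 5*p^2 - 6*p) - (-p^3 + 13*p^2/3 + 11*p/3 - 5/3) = 2*p^3 - 28*p^2/3 - 29*p/3 + 5/3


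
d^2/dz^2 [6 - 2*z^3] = -12*z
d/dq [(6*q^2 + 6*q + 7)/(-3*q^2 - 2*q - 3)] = 2*(3*q^2 + 3*q - 2)/(9*q^4 + 12*q^3 + 22*q^2 + 12*q + 9)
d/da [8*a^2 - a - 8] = 16*a - 1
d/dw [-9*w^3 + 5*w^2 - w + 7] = -27*w^2 + 10*w - 1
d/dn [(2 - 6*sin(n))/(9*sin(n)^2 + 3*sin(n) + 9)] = 2*(9*sin(n)^2 - 6*sin(n) - 10)*cos(n)/(3*(3*sin(n)^2 + sin(n) + 3)^2)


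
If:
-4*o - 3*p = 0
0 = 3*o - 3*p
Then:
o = 0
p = 0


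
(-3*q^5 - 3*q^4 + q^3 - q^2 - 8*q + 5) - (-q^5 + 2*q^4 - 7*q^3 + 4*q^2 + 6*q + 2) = -2*q^5 - 5*q^4 + 8*q^3 - 5*q^2 - 14*q + 3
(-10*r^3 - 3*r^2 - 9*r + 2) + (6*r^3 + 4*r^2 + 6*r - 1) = -4*r^3 + r^2 - 3*r + 1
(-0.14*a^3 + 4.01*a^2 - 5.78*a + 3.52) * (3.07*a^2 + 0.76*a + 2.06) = -0.4298*a^5 + 12.2043*a^4 - 14.9854*a^3 + 14.6742*a^2 - 9.2316*a + 7.2512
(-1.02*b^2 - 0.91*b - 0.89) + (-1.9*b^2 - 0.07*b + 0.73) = -2.92*b^2 - 0.98*b - 0.16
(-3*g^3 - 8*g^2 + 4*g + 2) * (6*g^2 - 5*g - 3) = -18*g^5 - 33*g^4 + 73*g^3 + 16*g^2 - 22*g - 6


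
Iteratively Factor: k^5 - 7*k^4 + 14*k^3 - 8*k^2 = (k)*(k^4 - 7*k^3 + 14*k^2 - 8*k) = k*(k - 2)*(k^3 - 5*k^2 + 4*k) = k^2*(k - 2)*(k^2 - 5*k + 4) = k^2*(k - 2)*(k - 1)*(k - 4)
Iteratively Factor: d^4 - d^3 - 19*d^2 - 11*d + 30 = (d + 2)*(d^3 - 3*d^2 - 13*d + 15) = (d - 5)*(d + 2)*(d^2 + 2*d - 3) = (d - 5)*(d + 2)*(d + 3)*(d - 1)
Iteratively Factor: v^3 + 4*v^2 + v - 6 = (v - 1)*(v^2 + 5*v + 6) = (v - 1)*(v + 3)*(v + 2)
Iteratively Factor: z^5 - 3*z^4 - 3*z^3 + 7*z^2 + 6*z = (z - 2)*(z^4 - z^3 - 5*z^2 - 3*z) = (z - 2)*(z + 1)*(z^3 - 2*z^2 - 3*z) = z*(z - 2)*(z + 1)*(z^2 - 2*z - 3) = z*(z - 2)*(z + 1)^2*(z - 3)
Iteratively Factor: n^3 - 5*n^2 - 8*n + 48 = (n - 4)*(n^2 - n - 12) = (n - 4)*(n + 3)*(n - 4)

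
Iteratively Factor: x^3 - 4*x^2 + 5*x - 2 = (x - 2)*(x^2 - 2*x + 1) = (x - 2)*(x - 1)*(x - 1)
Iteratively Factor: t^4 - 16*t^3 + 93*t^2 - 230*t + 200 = (t - 2)*(t^3 - 14*t^2 + 65*t - 100) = (t - 5)*(t - 2)*(t^2 - 9*t + 20) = (t - 5)^2*(t - 2)*(t - 4)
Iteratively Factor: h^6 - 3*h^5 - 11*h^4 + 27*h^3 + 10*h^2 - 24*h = (h - 1)*(h^5 - 2*h^4 - 13*h^3 + 14*h^2 + 24*h) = (h - 4)*(h - 1)*(h^4 + 2*h^3 - 5*h^2 - 6*h) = h*(h - 4)*(h - 1)*(h^3 + 2*h^2 - 5*h - 6) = h*(h - 4)*(h - 2)*(h - 1)*(h^2 + 4*h + 3) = h*(h - 4)*(h - 2)*(h - 1)*(h + 3)*(h + 1)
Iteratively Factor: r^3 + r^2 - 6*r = (r + 3)*(r^2 - 2*r) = r*(r + 3)*(r - 2)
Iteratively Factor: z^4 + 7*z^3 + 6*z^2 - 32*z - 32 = (z + 1)*(z^3 + 6*z^2 - 32) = (z - 2)*(z + 1)*(z^2 + 8*z + 16) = (z - 2)*(z + 1)*(z + 4)*(z + 4)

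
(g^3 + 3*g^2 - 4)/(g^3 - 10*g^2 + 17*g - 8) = (g^2 + 4*g + 4)/(g^2 - 9*g + 8)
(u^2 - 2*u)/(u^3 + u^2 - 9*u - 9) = u*(u - 2)/(u^3 + u^2 - 9*u - 9)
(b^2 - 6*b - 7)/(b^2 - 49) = (b + 1)/(b + 7)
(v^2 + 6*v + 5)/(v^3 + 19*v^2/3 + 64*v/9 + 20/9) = 9*(v + 1)/(9*v^2 + 12*v + 4)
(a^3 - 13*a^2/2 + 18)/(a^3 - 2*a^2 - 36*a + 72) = (a + 3/2)/(a + 6)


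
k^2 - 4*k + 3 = (k - 3)*(k - 1)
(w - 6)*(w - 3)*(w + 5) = w^3 - 4*w^2 - 27*w + 90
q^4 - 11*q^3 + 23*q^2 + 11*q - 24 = (q - 8)*(q - 3)*(q - 1)*(q + 1)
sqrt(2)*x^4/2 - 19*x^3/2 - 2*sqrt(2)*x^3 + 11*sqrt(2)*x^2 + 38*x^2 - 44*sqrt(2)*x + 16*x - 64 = (x - 4)*(x - 8*sqrt(2))*(x - 2*sqrt(2))*(sqrt(2)*x/2 + 1/2)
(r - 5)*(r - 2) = r^2 - 7*r + 10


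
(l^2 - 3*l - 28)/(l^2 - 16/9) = 9*(l^2 - 3*l - 28)/(9*l^2 - 16)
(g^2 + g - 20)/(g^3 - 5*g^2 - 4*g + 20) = (g^2 + g - 20)/(g^3 - 5*g^2 - 4*g + 20)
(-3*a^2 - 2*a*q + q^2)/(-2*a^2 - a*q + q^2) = (-3*a + q)/(-2*a + q)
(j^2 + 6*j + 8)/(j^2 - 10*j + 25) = (j^2 + 6*j + 8)/(j^2 - 10*j + 25)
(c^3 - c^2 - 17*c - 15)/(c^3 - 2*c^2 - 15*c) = (c + 1)/c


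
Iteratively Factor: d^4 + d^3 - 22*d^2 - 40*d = (d - 5)*(d^3 + 6*d^2 + 8*d) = (d - 5)*(d + 2)*(d^2 + 4*d) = d*(d - 5)*(d + 2)*(d + 4)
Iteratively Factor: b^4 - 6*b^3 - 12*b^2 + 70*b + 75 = (b - 5)*(b^3 - b^2 - 17*b - 15) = (b - 5)*(b + 3)*(b^2 - 4*b - 5) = (b - 5)^2*(b + 3)*(b + 1)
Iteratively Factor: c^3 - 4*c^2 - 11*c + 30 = (c + 3)*(c^2 - 7*c + 10) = (c - 2)*(c + 3)*(c - 5)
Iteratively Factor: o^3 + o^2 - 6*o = (o)*(o^2 + o - 6) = o*(o + 3)*(o - 2)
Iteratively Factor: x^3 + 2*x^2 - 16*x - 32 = (x + 2)*(x^2 - 16) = (x - 4)*(x + 2)*(x + 4)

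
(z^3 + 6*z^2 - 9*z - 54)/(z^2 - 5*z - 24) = (z^2 + 3*z - 18)/(z - 8)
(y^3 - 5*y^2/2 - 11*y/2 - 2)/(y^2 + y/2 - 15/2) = (2*y^3 - 5*y^2 - 11*y - 4)/(2*y^2 + y - 15)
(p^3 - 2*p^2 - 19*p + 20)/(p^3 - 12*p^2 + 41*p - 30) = (p + 4)/(p - 6)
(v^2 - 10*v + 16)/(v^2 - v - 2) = (v - 8)/(v + 1)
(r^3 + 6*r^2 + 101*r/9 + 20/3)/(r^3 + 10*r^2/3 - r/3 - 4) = (r + 5/3)/(r - 1)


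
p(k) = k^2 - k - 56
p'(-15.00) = -31.00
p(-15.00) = 184.00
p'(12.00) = 23.00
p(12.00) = 76.00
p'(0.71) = 0.42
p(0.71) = -56.21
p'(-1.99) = -4.98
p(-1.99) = -50.05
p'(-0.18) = -1.36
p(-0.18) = -55.79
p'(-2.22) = -5.44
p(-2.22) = -48.85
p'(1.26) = 1.52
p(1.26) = -55.67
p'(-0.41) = -1.82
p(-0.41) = -55.42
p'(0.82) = 0.64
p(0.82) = -56.15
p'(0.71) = 0.42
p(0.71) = -56.21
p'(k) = 2*k - 1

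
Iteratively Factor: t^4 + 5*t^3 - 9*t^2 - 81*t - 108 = (t - 4)*(t^3 + 9*t^2 + 27*t + 27) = (t - 4)*(t + 3)*(t^2 + 6*t + 9) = (t - 4)*(t + 3)^2*(t + 3)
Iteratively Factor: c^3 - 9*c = (c - 3)*(c^2 + 3*c) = c*(c - 3)*(c + 3)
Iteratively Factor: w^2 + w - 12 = (w + 4)*(w - 3)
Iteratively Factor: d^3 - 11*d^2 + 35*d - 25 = (d - 5)*(d^2 - 6*d + 5) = (d - 5)^2*(d - 1)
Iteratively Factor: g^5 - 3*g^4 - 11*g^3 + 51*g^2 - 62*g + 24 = (g - 2)*(g^4 - g^3 - 13*g^2 + 25*g - 12) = (g - 2)*(g + 4)*(g^3 - 5*g^2 + 7*g - 3) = (g - 3)*(g - 2)*(g + 4)*(g^2 - 2*g + 1) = (g - 3)*(g - 2)*(g - 1)*(g + 4)*(g - 1)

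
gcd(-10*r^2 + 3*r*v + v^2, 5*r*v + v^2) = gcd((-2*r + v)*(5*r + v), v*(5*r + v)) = 5*r + v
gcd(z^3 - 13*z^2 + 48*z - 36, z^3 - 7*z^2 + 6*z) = z^2 - 7*z + 6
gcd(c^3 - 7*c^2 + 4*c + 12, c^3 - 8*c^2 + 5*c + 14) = c^2 - c - 2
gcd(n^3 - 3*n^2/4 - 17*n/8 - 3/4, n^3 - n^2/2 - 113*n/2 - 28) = n + 1/2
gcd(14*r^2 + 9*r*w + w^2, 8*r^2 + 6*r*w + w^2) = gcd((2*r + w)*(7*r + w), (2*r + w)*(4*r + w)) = 2*r + w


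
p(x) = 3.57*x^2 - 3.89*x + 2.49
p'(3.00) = 17.53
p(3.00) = 22.95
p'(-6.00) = -46.73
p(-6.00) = 154.35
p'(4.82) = 30.52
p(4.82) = 66.68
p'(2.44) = 13.53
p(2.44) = 14.25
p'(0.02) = -3.75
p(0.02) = 2.41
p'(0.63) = 0.61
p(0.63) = 1.46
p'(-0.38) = -6.60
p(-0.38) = 4.48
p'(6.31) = 41.16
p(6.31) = 120.09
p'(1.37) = 5.89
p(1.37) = 3.86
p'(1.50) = 6.82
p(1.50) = 4.69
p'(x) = 7.14*x - 3.89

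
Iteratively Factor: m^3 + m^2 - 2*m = (m)*(m^2 + m - 2) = m*(m + 2)*(m - 1)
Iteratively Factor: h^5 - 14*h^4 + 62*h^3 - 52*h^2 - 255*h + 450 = (h - 3)*(h^4 - 11*h^3 + 29*h^2 + 35*h - 150) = (h - 5)*(h - 3)*(h^3 - 6*h^2 - h + 30) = (h - 5)*(h - 3)^2*(h^2 - 3*h - 10) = (h - 5)^2*(h - 3)^2*(h + 2)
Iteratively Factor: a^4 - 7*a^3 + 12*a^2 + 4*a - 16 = (a - 2)*(a^3 - 5*a^2 + 2*a + 8) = (a - 4)*(a - 2)*(a^2 - a - 2) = (a - 4)*(a - 2)*(a + 1)*(a - 2)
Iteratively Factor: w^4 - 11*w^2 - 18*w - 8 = (w + 1)*(w^3 - w^2 - 10*w - 8) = (w - 4)*(w + 1)*(w^2 + 3*w + 2) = (w - 4)*(w + 1)^2*(w + 2)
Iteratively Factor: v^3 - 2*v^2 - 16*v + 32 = (v - 4)*(v^2 + 2*v - 8) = (v - 4)*(v + 4)*(v - 2)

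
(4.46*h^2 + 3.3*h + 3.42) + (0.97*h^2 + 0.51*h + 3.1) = 5.43*h^2 + 3.81*h + 6.52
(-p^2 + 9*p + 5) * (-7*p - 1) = 7*p^3 - 62*p^2 - 44*p - 5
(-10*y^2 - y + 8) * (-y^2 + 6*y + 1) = 10*y^4 - 59*y^3 - 24*y^2 + 47*y + 8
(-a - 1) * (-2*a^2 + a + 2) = 2*a^3 + a^2 - 3*a - 2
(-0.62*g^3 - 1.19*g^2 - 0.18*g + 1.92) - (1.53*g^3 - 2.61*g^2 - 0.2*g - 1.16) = -2.15*g^3 + 1.42*g^2 + 0.02*g + 3.08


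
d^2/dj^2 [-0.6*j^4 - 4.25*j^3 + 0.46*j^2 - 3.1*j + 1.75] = -7.2*j^2 - 25.5*j + 0.92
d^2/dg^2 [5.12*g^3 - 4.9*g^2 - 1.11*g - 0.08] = 30.72*g - 9.8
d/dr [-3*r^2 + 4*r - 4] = 4 - 6*r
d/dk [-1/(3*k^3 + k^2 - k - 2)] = (9*k^2 + 2*k - 1)/(3*k^3 + k^2 - k - 2)^2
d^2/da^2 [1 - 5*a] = 0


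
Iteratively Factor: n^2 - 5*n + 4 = (n - 1)*(n - 4)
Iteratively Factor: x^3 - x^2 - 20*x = (x + 4)*(x^2 - 5*x) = (x - 5)*(x + 4)*(x)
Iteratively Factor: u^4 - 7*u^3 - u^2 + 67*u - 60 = (u - 5)*(u^3 - 2*u^2 - 11*u + 12) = (u - 5)*(u + 3)*(u^2 - 5*u + 4) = (u - 5)*(u - 1)*(u + 3)*(u - 4)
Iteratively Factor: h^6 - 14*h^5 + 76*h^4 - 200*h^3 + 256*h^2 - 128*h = (h - 2)*(h^5 - 12*h^4 + 52*h^3 - 96*h^2 + 64*h) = (h - 4)*(h - 2)*(h^4 - 8*h^3 + 20*h^2 - 16*h) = (h - 4)^2*(h - 2)*(h^3 - 4*h^2 + 4*h) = h*(h - 4)^2*(h - 2)*(h^2 - 4*h + 4) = h*(h - 4)^2*(h - 2)^2*(h - 2)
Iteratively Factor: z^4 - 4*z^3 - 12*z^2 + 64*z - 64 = (z - 2)*(z^3 - 2*z^2 - 16*z + 32) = (z - 2)*(z + 4)*(z^2 - 6*z + 8) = (z - 4)*(z - 2)*(z + 4)*(z - 2)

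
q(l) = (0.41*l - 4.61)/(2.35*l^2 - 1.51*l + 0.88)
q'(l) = (1.51 - 4.7*l)*(0.41*l - 4.61)/(2.35*l^2 - 1.51*l + 0.88)^2 + 0.41/(2.35*l^2 - 1.51*l + 0.88)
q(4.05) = -0.09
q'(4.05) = 0.06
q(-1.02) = -1.03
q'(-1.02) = -1.25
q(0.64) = -4.96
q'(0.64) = 8.95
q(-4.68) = -0.11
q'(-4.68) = -0.04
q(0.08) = -5.91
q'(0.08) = -8.13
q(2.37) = -0.35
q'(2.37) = 0.36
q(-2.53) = -0.29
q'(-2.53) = -0.17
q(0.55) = -5.77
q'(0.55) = 8.69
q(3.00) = -0.19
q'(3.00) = 0.16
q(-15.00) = -0.02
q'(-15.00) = -0.00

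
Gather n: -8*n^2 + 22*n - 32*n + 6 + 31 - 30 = -8*n^2 - 10*n + 7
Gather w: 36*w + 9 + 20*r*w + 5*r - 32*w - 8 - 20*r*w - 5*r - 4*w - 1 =0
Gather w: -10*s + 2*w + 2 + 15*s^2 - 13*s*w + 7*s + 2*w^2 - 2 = 15*s^2 - 3*s + 2*w^2 + w*(2 - 13*s)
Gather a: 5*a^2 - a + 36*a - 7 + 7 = 5*a^2 + 35*a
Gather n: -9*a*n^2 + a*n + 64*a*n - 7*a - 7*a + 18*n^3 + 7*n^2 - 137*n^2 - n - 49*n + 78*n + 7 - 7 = -14*a + 18*n^3 + n^2*(-9*a - 130) + n*(65*a + 28)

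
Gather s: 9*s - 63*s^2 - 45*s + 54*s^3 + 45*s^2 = 54*s^3 - 18*s^2 - 36*s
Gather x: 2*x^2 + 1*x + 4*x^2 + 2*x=6*x^2 + 3*x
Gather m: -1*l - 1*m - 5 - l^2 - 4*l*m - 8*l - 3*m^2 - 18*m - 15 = -l^2 - 9*l - 3*m^2 + m*(-4*l - 19) - 20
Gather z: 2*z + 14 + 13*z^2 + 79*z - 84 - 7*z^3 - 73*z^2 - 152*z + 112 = -7*z^3 - 60*z^2 - 71*z + 42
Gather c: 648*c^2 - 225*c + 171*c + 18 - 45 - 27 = 648*c^2 - 54*c - 54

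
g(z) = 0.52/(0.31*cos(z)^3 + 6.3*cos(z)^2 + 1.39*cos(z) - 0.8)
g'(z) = 0.52*(0.93*sin(z)*cos(z)^2 + 12.6*sin(z)*cos(z) + 1.39*sin(z))/(0.31*cos(z)^3 + 6.3*cos(z)^2 + 1.39*cos(z) - 0.8)^2 = (0.4836*cos(z)^2 + 6.552*cos(z) + 0.7228)*sin(z)/(0.31*cos(z)^3 + 6.3*cos(z)^2 + 1.39*cos(z) - 0.8)^2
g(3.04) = 0.14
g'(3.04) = -0.04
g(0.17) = 0.07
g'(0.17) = 0.03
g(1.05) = 0.35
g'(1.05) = 1.60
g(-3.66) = 0.20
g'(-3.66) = -0.35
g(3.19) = 0.14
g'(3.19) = 0.02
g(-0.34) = 0.08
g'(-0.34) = -0.06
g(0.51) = 0.10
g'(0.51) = 0.11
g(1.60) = -0.62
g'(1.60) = 0.76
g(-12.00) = 0.10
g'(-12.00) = 0.14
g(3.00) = 0.14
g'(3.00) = -0.05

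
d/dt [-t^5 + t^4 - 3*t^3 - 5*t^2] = t*(-5*t^3 + 4*t^2 - 9*t - 10)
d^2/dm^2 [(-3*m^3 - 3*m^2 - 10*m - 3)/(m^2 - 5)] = 2*(-25*m^3 - 54*m^2 - 375*m - 90)/(m^6 - 15*m^4 + 75*m^2 - 125)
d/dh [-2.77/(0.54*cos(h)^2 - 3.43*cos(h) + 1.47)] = (9.5011 - 2.9916*cos(h))*sin(h)/(0.54*cos(h)^2 - 3.43*cos(h) + 1.47)^2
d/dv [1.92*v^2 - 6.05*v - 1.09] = 3.84*v - 6.05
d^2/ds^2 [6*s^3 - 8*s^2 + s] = 36*s - 16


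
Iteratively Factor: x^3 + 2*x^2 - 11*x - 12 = (x + 4)*(x^2 - 2*x - 3) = (x - 3)*(x + 4)*(x + 1)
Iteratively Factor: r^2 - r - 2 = (r - 2)*(r + 1)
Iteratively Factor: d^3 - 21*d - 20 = (d + 4)*(d^2 - 4*d - 5) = (d + 1)*(d + 4)*(d - 5)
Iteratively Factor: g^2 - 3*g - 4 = (g + 1)*(g - 4)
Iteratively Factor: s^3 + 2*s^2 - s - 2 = (s + 1)*(s^2 + s - 2) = (s + 1)*(s + 2)*(s - 1)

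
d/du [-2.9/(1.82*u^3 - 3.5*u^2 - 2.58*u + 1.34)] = (15.834*u^2 - 20.3*u - 7.482)/(1.82*u^3 - 3.5*u^2 - 2.58*u + 1.34)^2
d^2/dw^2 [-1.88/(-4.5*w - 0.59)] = 76.14/(4.5*w + 0.59)^3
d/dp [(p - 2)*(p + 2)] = 2*p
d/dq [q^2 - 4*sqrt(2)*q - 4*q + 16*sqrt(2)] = 2*q - 4*sqrt(2) - 4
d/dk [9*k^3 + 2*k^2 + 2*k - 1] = 27*k^2 + 4*k + 2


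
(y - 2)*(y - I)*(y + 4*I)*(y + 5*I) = y^4 - 2*y^3 + 8*I*y^3 - 11*y^2 - 16*I*y^2 + 22*y + 20*I*y - 40*I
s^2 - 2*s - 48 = (s - 8)*(s + 6)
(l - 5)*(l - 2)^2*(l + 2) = l^4 - 7*l^3 + 6*l^2 + 28*l - 40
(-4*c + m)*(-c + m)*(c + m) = 4*c^3 - c^2*m - 4*c*m^2 + m^3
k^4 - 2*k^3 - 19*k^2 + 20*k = k*(k - 5)*(k - 1)*(k + 4)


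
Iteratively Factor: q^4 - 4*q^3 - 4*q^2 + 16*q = (q - 2)*(q^3 - 2*q^2 - 8*q) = q*(q - 2)*(q^2 - 2*q - 8) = q*(q - 4)*(q - 2)*(q + 2)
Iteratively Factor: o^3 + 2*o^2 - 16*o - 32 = (o + 2)*(o^2 - 16) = (o + 2)*(o + 4)*(o - 4)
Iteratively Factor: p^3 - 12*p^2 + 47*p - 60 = (p - 4)*(p^2 - 8*p + 15) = (p - 5)*(p - 4)*(p - 3)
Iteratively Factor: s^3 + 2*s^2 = (s)*(s^2 + 2*s) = s^2*(s + 2)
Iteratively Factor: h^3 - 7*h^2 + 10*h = (h - 2)*(h^2 - 5*h) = (h - 5)*(h - 2)*(h)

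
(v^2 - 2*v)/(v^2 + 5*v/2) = 2*(v - 2)/(2*v + 5)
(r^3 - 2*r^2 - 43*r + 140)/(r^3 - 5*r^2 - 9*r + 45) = (r^2 + 3*r - 28)/(r^2 - 9)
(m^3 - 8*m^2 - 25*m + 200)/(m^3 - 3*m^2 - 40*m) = (m - 5)/m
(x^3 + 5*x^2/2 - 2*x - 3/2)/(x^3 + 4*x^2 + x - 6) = (x + 1/2)/(x + 2)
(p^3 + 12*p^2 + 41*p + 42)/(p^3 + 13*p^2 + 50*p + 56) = (p + 3)/(p + 4)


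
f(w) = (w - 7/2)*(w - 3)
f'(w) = 2*w - 13/2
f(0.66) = 6.65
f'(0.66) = -5.18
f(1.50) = 3.00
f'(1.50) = -3.50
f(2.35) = 0.75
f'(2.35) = -1.80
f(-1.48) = 22.31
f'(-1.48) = -9.46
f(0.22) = 9.12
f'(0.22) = -6.06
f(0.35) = 8.35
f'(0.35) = -5.80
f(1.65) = 2.50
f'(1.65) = -3.20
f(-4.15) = 54.70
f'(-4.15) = -14.80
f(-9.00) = 150.00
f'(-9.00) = -24.50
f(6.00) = 7.50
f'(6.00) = 5.50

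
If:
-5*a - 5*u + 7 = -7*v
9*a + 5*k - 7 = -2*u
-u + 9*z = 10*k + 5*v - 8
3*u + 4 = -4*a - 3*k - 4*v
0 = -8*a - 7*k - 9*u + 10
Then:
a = -472/533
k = 133/41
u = -333/533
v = -1108/533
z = 7153/4797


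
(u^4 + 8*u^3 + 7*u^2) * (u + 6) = u^5 + 14*u^4 + 55*u^3 + 42*u^2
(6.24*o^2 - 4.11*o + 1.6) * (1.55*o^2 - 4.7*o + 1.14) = 9.672*o^4 - 35.6985*o^3 + 28.9106*o^2 - 12.2054*o + 1.824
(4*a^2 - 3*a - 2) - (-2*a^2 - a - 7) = 6*a^2 - 2*a + 5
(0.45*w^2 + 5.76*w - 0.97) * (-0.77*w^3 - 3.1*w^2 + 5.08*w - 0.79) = -0.3465*w^5 - 5.8302*w^4 - 14.8231*w^3 + 31.9123*w^2 - 9.478*w + 0.7663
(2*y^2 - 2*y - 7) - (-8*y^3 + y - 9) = 8*y^3 + 2*y^2 - 3*y + 2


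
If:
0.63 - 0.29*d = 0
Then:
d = 2.17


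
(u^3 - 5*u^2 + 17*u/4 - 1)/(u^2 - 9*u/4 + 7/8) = 2*(2*u^2 - 9*u + 4)/(4*u - 7)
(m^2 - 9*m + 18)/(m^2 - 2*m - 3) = (m - 6)/(m + 1)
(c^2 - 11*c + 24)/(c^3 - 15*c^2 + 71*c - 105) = (c - 8)/(c^2 - 12*c + 35)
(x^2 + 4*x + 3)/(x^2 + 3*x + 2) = (x + 3)/(x + 2)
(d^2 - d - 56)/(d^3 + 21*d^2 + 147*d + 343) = (d - 8)/(d^2 + 14*d + 49)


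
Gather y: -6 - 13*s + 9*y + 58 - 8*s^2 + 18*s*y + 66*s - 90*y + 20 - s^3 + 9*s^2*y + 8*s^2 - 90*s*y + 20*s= -s^3 + 73*s + y*(9*s^2 - 72*s - 81) + 72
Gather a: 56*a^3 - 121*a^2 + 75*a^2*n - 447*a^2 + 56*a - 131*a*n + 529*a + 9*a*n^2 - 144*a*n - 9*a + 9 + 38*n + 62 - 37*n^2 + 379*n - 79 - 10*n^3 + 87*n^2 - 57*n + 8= 56*a^3 + a^2*(75*n - 568) + a*(9*n^2 - 275*n + 576) - 10*n^3 + 50*n^2 + 360*n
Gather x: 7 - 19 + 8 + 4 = 0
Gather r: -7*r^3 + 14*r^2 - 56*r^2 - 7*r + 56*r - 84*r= -7*r^3 - 42*r^2 - 35*r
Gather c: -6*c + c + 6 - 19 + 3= -5*c - 10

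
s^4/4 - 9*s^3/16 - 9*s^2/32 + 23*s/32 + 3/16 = (s/4 + 1/4)*(s - 2)*(s - 3/2)*(s + 1/4)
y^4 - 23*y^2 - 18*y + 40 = (y - 5)*(y - 1)*(y + 2)*(y + 4)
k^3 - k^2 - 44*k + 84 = (k - 6)*(k - 2)*(k + 7)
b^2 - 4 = (b - 2)*(b + 2)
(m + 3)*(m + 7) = m^2 + 10*m + 21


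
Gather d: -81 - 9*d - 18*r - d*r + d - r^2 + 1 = d*(-r - 8) - r^2 - 18*r - 80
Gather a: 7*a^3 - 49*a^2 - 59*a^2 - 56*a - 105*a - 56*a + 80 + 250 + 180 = 7*a^3 - 108*a^2 - 217*a + 510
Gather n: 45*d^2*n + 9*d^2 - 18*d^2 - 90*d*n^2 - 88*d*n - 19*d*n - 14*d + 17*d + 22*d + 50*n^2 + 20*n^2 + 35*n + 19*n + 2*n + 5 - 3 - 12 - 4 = -9*d^2 + 25*d + n^2*(70 - 90*d) + n*(45*d^2 - 107*d + 56) - 14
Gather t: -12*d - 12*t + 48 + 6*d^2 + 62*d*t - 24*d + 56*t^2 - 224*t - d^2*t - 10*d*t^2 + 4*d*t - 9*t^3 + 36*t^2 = 6*d^2 - 36*d - 9*t^3 + t^2*(92 - 10*d) + t*(-d^2 + 66*d - 236) + 48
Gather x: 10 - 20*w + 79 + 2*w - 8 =81 - 18*w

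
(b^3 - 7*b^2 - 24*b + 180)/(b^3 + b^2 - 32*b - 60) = (b - 6)/(b + 2)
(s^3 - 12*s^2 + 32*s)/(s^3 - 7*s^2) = (s^2 - 12*s + 32)/(s*(s - 7))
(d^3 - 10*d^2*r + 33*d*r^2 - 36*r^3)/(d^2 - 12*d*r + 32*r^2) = (-d^2 + 6*d*r - 9*r^2)/(-d + 8*r)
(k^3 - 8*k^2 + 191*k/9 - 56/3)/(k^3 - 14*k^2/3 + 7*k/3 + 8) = (k - 7/3)/(k + 1)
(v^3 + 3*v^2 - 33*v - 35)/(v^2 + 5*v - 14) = (v^2 - 4*v - 5)/(v - 2)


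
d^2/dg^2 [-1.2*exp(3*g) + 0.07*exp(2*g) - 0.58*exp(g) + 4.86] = (-10.8*exp(2*g) + 0.28*exp(g) - 0.58)*exp(g)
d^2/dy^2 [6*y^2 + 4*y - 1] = 12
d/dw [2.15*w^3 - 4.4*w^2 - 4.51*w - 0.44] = 6.45*w^2 - 8.8*w - 4.51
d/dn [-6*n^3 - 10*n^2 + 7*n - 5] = -18*n^2 - 20*n + 7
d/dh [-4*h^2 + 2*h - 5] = 2 - 8*h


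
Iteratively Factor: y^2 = (y)*(y)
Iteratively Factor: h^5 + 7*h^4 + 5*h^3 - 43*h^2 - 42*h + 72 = (h + 3)*(h^4 + 4*h^3 - 7*h^2 - 22*h + 24) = (h - 1)*(h + 3)*(h^3 + 5*h^2 - 2*h - 24) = (h - 2)*(h - 1)*(h + 3)*(h^2 + 7*h + 12) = (h - 2)*(h - 1)*(h + 3)^2*(h + 4)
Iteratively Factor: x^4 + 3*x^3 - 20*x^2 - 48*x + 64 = (x - 4)*(x^3 + 7*x^2 + 8*x - 16) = (x - 4)*(x - 1)*(x^2 + 8*x + 16) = (x - 4)*(x - 1)*(x + 4)*(x + 4)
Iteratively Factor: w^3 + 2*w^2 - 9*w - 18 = (w - 3)*(w^2 + 5*w + 6) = (w - 3)*(w + 3)*(w + 2)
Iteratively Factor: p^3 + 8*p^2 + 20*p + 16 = (p + 4)*(p^2 + 4*p + 4) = (p + 2)*(p + 4)*(p + 2)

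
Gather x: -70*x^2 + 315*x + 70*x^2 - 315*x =0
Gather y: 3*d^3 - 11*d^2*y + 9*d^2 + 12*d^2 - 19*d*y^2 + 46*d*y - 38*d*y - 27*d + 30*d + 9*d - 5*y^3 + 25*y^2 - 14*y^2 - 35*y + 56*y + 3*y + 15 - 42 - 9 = 3*d^3 + 21*d^2 + 12*d - 5*y^3 + y^2*(11 - 19*d) + y*(-11*d^2 + 8*d + 24) - 36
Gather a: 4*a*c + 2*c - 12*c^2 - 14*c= 4*a*c - 12*c^2 - 12*c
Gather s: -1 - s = -s - 1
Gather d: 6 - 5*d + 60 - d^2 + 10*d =-d^2 + 5*d + 66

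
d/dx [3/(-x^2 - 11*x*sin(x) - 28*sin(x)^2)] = 3*(11*x*cos(x) + 2*x + 11*sin(x) + 28*sin(2*x))/((x + 4*sin(x))^2*(x + 7*sin(x))^2)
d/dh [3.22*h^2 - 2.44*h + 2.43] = 6.44*h - 2.44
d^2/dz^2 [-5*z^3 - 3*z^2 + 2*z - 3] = -30*z - 6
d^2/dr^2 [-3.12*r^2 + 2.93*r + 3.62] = -6.24000000000000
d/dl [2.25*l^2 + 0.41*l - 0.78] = 4.5*l + 0.41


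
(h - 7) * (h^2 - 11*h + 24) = h^3 - 18*h^2 + 101*h - 168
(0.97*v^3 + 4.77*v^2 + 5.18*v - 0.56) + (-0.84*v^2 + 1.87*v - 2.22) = 0.97*v^3 + 3.93*v^2 + 7.05*v - 2.78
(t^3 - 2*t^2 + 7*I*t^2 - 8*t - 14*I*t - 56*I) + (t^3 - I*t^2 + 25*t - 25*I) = 2*t^3 - 2*t^2 + 6*I*t^2 + 17*t - 14*I*t - 81*I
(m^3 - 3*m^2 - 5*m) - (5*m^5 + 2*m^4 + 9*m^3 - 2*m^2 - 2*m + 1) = -5*m^5 - 2*m^4 - 8*m^3 - m^2 - 3*m - 1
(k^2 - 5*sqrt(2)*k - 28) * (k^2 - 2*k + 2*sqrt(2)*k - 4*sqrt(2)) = k^4 - 3*sqrt(2)*k^3 - 2*k^3 - 48*k^2 + 6*sqrt(2)*k^2 - 56*sqrt(2)*k + 96*k + 112*sqrt(2)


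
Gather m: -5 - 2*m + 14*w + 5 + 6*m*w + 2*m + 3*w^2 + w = 6*m*w + 3*w^2 + 15*w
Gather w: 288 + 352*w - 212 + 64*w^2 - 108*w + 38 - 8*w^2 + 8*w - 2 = 56*w^2 + 252*w + 112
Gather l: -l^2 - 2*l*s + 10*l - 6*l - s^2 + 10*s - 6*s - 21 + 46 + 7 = -l^2 + l*(4 - 2*s) - s^2 + 4*s + 32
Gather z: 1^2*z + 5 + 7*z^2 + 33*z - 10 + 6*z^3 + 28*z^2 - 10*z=6*z^3 + 35*z^2 + 24*z - 5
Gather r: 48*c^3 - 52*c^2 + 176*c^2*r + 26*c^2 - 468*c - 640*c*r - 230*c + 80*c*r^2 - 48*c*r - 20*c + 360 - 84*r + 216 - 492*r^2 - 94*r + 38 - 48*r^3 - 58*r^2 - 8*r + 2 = 48*c^3 - 26*c^2 - 718*c - 48*r^3 + r^2*(80*c - 550) + r*(176*c^2 - 688*c - 186) + 616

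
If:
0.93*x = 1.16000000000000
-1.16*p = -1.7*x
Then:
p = 1.83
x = 1.25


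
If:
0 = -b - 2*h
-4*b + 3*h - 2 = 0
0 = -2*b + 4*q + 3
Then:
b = -4/11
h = 2/11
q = -41/44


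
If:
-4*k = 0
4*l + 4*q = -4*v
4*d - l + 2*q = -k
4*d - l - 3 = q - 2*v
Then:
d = 3/4 - 3*v/4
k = 0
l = 1 - 5*v/3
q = 2*v/3 - 1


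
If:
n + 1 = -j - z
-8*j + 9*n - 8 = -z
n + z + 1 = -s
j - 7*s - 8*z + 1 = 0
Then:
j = -18/11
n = -63/88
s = -18/11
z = 119/88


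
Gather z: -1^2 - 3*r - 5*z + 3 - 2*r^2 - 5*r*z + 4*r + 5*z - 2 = -2*r^2 - 5*r*z + r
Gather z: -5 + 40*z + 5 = 40*z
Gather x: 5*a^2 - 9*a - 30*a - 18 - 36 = 5*a^2 - 39*a - 54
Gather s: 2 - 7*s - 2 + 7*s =0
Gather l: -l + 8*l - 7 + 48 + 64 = 7*l + 105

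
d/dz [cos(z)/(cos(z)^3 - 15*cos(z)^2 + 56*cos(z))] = (2*cos(z) - 15)*sin(z)/(cos(z)^2 - 15*cos(z) + 56)^2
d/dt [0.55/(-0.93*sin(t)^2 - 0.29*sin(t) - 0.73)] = (1.023*sin(t) + 0.1595)*cos(t)/(0.93*sin(t)^2 + 0.29*sin(t) + 0.73)^2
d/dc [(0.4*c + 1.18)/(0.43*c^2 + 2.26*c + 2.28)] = (0.172*c^2 + 0.904*c - (0.4*c + 1.18)*(0.86*c + 2.26) + 0.912)/(0.43*c^2 + 2.26*c + 2.28)^2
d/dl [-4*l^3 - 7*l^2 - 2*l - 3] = -12*l^2 - 14*l - 2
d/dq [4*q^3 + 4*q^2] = 4*q*(3*q + 2)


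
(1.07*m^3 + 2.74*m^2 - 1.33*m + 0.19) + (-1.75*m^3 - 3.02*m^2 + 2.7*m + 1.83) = -0.68*m^3 - 0.28*m^2 + 1.37*m + 2.02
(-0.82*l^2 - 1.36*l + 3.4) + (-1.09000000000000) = -0.82*l^2 - 1.36*l + 2.31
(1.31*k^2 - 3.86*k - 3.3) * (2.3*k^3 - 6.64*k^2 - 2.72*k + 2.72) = 3.013*k^5 - 17.5764*k^4 + 14.4772*k^3 + 35.9744*k^2 - 1.5232*k - 8.976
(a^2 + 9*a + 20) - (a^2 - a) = 10*a + 20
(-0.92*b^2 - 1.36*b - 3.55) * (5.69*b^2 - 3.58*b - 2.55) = -5.2348*b^4 - 4.4448*b^3 - 12.9847*b^2 + 16.177*b + 9.0525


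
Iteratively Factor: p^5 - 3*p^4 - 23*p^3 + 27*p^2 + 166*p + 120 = (p - 4)*(p^4 + p^3 - 19*p^2 - 49*p - 30) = (p - 5)*(p - 4)*(p^3 + 6*p^2 + 11*p + 6) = (p - 5)*(p - 4)*(p + 3)*(p^2 + 3*p + 2) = (p - 5)*(p - 4)*(p + 1)*(p + 3)*(p + 2)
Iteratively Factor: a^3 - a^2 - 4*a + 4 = (a - 1)*(a^2 - 4) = (a - 2)*(a - 1)*(a + 2)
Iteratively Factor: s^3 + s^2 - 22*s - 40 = (s + 4)*(s^2 - 3*s - 10) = (s + 2)*(s + 4)*(s - 5)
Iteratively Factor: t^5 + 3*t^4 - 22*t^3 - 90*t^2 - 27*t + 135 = (t + 3)*(t^4 - 22*t^2 - 24*t + 45) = (t + 3)^2*(t^3 - 3*t^2 - 13*t + 15) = (t + 3)^3*(t^2 - 6*t + 5) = (t - 5)*(t + 3)^3*(t - 1)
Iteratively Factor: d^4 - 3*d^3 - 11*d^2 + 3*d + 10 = (d + 2)*(d^3 - 5*d^2 - d + 5) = (d - 5)*(d + 2)*(d^2 - 1) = (d - 5)*(d - 1)*(d + 2)*(d + 1)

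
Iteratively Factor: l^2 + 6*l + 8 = (l + 4)*(l + 2)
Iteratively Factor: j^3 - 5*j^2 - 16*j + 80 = (j - 5)*(j^2 - 16) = (j - 5)*(j - 4)*(j + 4)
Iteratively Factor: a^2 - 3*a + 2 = (a - 2)*(a - 1)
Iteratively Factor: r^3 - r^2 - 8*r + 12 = (r + 3)*(r^2 - 4*r + 4) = (r - 2)*(r + 3)*(r - 2)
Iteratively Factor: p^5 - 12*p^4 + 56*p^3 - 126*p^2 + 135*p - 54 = (p - 3)*(p^4 - 9*p^3 + 29*p^2 - 39*p + 18) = (p - 3)^2*(p^3 - 6*p^2 + 11*p - 6) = (p - 3)^2*(p - 1)*(p^2 - 5*p + 6) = (p - 3)^3*(p - 1)*(p - 2)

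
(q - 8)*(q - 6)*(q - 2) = q^3 - 16*q^2 + 76*q - 96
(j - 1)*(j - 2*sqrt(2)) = j^2 - 2*sqrt(2)*j - j + 2*sqrt(2)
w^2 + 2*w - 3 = (w - 1)*(w + 3)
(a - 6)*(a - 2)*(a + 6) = a^3 - 2*a^2 - 36*a + 72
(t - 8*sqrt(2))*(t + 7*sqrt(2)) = t^2 - sqrt(2)*t - 112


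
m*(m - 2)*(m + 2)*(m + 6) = m^4 + 6*m^3 - 4*m^2 - 24*m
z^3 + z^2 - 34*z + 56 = (z - 4)*(z - 2)*(z + 7)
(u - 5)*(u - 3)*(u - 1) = u^3 - 9*u^2 + 23*u - 15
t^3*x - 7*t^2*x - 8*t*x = t*(t - 8)*(t*x + x)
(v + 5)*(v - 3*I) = v^2 + 5*v - 3*I*v - 15*I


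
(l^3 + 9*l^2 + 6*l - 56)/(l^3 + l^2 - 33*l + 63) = (l^2 + 2*l - 8)/(l^2 - 6*l + 9)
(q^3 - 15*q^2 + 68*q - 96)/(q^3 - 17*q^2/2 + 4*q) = 2*(q^2 - 7*q + 12)/(q*(2*q - 1))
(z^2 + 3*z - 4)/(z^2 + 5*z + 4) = (z - 1)/(z + 1)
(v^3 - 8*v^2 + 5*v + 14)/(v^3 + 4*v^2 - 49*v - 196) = (v^2 - v - 2)/(v^2 + 11*v + 28)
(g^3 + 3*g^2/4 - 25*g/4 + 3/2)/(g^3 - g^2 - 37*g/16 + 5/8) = 4*(g + 3)/(4*g + 5)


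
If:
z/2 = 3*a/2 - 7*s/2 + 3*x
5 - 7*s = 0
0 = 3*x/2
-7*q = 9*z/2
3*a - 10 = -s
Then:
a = 65/21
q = -135/49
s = 5/7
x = 0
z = 30/7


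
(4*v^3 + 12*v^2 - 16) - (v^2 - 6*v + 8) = 4*v^3 + 11*v^2 + 6*v - 24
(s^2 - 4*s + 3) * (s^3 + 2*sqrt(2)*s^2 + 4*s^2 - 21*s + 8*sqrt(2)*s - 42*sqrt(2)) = s^5 + 2*sqrt(2)*s^4 - 34*s^3 - 68*sqrt(2)*s^2 + 96*s^2 - 63*s + 192*sqrt(2)*s - 126*sqrt(2)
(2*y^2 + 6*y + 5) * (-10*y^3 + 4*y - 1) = -20*y^5 - 60*y^4 - 42*y^3 + 22*y^2 + 14*y - 5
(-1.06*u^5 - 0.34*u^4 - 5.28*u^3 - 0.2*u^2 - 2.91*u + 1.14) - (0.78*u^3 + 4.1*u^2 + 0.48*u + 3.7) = -1.06*u^5 - 0.34*u^4 - 6.06*u^3 - 4.3*u^2 - 3.39*u - 2.56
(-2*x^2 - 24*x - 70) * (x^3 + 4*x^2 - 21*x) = -2*x^5 - 32*x^4 - 124*x^3 + 224*x^2 + 1470*x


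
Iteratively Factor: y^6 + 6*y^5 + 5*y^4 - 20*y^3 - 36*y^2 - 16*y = (y + 4)*(y^5 + 2*y^4 - 3*y^3 - 8*y^2 - 4*y) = (y - 2)*(y + 4)*(y^4 + 4*y^3 + 5*y^2 + 2*y) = (y - 2)*(y + 1)*(y + 4)*(y^3 + 3*y^2 + 2*y) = (y - 2)*(y + 1)*(y + 2)*(y + 4)*(y^2 + y) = (y - 2)*(y + 1)^2*(y + 2)*(y + 4)*(y)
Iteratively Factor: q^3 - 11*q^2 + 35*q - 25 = (q - 5)*(q^2 - 6*q + 5) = (q - 5)^2*(q - 1)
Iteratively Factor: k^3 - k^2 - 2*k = (k - 2)*(k^2 + k) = k*(k - 2)*(k + 1)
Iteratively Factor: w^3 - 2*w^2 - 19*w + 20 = (w - 1)*(w^2 - w - 20) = (w - 5)*(w - 1)*(w + 4)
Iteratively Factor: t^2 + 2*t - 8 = (t + 4)*(t - 2)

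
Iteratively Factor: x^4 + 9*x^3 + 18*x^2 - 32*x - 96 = (x - 2)*(x^3 + 11*x^2 + 40*x + 48) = (x - 2)*(x + 3)*(x^2 + 8*x + 16) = (x - 2)*(x + 3)*(x + 4)*(x + 4)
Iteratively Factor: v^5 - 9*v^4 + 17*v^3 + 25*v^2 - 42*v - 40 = (v - 5)*(v^4 - 4*v^3 - 3*v^2 + 10*v + 8) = (v - 5)*(v + 1)*(v^3 - 5*v^2 + 2*v + 8) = (v - 5)*(v + 1)^2*(v^2 - 6*v + 8) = (v - 5)*(v - 2)*(v + 1)^2*(v - 4)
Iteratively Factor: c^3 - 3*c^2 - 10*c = (c + 2)*(c^2 - 5*c) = c*(c + 2)*(c - 5)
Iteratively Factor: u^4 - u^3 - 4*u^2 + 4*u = (u - 2)*(u^3 + u^2 - 2*u) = (u - 2)*(u + 2)*(u^2 - u) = u*(u - 2)*(u + 2)*(u - 1)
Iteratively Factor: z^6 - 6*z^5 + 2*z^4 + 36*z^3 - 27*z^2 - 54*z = (z - 3)*(z^5 - 3*z^4 - 7*z^3 + 15*z^2 + 18*z) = (z - 3)^2*(z^4 - 7*z^2 - 6*z) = (z - 3)^2*(z + 1)*(z^3 - z^2 - 6*z) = z*(z - 3)^2*(z + 1)*(z^2 - z - 6) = z*(z - 3)^2*(z + 1)*(z + 2)*(z - 3)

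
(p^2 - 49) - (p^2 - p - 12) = p - 37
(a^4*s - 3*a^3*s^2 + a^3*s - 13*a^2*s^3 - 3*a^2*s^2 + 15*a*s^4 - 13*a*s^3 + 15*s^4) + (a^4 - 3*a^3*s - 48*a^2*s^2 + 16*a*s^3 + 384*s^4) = a^4*s + a^4 - 3*a^3*s^2 - 2*a^3*s - 13*a^2*s^3 - 51*a^2*s^2 + 15*a*s^4 + 3*a*s^3 + 399*s^4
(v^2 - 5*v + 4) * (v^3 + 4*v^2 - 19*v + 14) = v^5 - v^4 - 35*v^3 + 125*v^2 - 146*v + 56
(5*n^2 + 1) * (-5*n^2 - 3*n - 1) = -25*n^4 - 15*n^3 - 10*n^2 - 3*n - 1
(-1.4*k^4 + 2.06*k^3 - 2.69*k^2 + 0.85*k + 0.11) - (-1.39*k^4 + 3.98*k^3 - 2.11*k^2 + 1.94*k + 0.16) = -0.01*k^4 - 1.92*k^3 - 0.58*k^2 - 1.09*k - 0.05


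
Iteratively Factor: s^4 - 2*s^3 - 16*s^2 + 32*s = (s)*(s^3 - 2*s^2 - 16*s + 32) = s*(s - 4)*(s^2 + 2*s - 8) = s*(s - 4)*(s - 2)*(s + 4)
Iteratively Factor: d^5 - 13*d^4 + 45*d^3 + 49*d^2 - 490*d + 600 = (d - 4)*(d^4 - 9*d^3 + 9*d^2 + 85*d - 150) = (d - 5)*(d - 4)*(d^3 - 4*d^2 - 11*d + 30) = (d - 5)^2*(d - 4)*(d^2 + d - 6) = (d - 5)^2*(d - 4)*(d - 2)*(d + 3)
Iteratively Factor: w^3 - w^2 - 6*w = (w + 2)*(w^2 - 3*w) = (w - 3)*(w + 2)*(w)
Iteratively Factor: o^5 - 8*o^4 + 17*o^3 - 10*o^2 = (o - 5)*(o^4 - 3*o^3 + 2*o^2) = (o - 5)*(o - 2)*(o^3 - o^2) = o*(o - 5)*(o - 2)*(o^2 - o) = o^2*(o - 5)*(o - 2)*(o - 1)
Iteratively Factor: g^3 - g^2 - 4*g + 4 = (g + 2)*(g^2 - 3*g + 2) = (g - 1)*(g + 2)*(g - 2)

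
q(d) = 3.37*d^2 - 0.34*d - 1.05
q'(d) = 6.74*d - 0.34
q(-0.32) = -0.60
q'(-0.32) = -2.50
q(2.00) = 11.75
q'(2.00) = 13.14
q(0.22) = -0.96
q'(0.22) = 1.14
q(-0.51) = -0.00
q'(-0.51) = -3.78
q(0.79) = 0.78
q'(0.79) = 4.98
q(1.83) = 9.61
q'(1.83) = 11.99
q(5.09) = 84.53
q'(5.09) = 33.97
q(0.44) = -0.55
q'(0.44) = 2.63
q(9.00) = 268.86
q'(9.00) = 60.32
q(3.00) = 28.26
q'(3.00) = 19.88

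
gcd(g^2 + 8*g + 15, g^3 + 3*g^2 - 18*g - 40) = g + 5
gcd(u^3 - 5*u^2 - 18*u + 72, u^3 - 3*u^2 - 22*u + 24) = u^2 - 2*u - 24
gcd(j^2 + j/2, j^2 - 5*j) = j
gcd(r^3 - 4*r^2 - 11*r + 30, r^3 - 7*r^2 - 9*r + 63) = r + 3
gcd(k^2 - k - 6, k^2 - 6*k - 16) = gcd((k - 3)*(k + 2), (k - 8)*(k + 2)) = k + 2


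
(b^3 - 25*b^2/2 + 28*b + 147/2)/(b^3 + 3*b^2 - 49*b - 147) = (2*b^2 - 11*b - 21)/(2*(b^2 + 10*b + 21))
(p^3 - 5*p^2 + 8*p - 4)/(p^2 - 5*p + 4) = (p^2 - 4*p + 4)/(p - 4)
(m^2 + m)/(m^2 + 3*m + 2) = m/(m + 2)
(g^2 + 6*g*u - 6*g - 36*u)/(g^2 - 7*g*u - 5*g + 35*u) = (g^2 + 6*g*u - 6*g - 36*u)/(g^2 - 7*g*u - 5*g + 35*u)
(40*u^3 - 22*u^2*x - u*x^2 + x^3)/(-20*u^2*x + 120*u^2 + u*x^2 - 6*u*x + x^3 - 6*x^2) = (-2*u + x)/(x - 6)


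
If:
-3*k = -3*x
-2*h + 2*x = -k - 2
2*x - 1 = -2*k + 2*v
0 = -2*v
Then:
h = 11/8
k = 1/4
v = 0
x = 1/4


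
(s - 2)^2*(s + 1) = s^3 - 3*s^2 + 4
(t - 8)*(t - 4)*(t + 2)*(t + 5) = t^4 - 5*t^3 - 42*t^2 + 104*t + 320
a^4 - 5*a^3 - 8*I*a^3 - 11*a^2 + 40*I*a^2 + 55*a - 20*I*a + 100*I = (a - 5)*(a - 5*I)*(a - 4*I)*(a + I)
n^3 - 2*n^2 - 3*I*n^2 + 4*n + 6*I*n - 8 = (n - 2)*(n - 4*I)*(n + I)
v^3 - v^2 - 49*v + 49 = (v - 7)*(v - 1)*(v + 7)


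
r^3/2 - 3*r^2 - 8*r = r*(r/2 + 1)*(r - 8)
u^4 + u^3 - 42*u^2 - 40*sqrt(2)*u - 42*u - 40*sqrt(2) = (u + 1)*(u - 5*sqrt(2))*(u + sqrt(2))*(u + 4*sqrt(2))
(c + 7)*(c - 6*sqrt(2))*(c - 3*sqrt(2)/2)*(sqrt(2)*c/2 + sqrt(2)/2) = sqrt(2)*c^4/2 - 15*c^3/2 + 4*sqrt(2)*c^3 - 60*c^2 + 25*sqrt(2)*c^2/2 - 105*c/2 + 72*sqrt(2)*c + 63*sqrt(2)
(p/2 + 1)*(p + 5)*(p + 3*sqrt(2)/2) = p^3/2 + 3*sqrt(2)*p^2/4 + 7*p^2/2 + 5*p + 21*sqrt(2)*p/4 + 15*sqrt(2)/2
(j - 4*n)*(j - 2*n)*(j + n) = j^3 - 5*j^2*n + 2*j*n^2 + 8*n^3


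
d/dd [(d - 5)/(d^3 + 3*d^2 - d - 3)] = (d^3 + 3*d^2 - d - (d - 5)*(3*d^2 + 6*d - 1) - 3)/(d^3 + 3*d^2 - d - 3)^2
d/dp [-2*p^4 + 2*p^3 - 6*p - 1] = -8*p^3 + 6*p^2 - 6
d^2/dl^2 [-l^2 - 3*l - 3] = -2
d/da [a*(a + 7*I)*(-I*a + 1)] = -3*I*a^2 + 16*a + 7*I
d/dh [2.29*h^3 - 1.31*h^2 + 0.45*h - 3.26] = 6.87*h^2 - 2.62*h + 0.45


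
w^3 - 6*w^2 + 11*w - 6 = (w - 3)*(w - 2)*(w - 1)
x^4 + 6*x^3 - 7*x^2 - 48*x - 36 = (x - 3)*(x + 1)*(x + 2)*(x + 6)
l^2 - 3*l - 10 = (l - 5)*(l + 2)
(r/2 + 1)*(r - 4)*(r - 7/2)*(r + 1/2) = r^4/2 - 5*r^3/2 - 15*r^2/8 + 55*r/4 + 7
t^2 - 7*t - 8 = (t - 8)*(t + 1)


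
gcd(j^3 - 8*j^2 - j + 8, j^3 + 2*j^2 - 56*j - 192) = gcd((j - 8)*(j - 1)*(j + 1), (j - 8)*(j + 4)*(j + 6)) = j - 8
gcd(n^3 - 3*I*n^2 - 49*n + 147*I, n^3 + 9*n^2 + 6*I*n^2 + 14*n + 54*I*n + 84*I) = n + 7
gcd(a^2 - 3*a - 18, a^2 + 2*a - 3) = a + 3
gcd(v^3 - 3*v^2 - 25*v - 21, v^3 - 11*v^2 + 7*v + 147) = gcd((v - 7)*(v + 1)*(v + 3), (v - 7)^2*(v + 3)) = v^2 - 4*v - 21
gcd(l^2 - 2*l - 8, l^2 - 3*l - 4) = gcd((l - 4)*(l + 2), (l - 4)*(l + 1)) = l - 4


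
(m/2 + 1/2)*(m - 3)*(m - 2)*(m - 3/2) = m^4/2 - 11*m^3/4 + 7*m^2/2 + 9*m/4 - 9/2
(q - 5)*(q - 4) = q^2 - 9*q + 20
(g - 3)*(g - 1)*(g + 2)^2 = g^4 - 9*g^2 - 4*g + 12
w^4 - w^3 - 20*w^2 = w^2*(w - 5)*(w + 4)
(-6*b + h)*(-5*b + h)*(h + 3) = 30*b^2*h + 90*b^2 - 11*b*h^2 - 33*b*h + h^3 + 3*h^2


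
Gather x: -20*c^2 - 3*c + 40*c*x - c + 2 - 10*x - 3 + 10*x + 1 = -20*c^2 + 40*c*x - 4*c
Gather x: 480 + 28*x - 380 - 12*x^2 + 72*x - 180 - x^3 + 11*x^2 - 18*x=-x^3 - x^2 + 82*x - 80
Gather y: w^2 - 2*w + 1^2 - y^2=w^2 - 2*w - y^2 + 1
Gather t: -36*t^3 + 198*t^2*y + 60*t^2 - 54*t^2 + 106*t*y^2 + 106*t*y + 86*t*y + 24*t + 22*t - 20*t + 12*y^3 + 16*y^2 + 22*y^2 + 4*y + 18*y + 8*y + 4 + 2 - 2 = -36*t^3 + t^2*(198*y + 6) + t*(106*y^2 + 192*y + 26) + 12*y^3 + 38*y^2 + 30*y + 4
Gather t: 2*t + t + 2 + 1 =3*t + 3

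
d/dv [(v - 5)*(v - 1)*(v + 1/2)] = 3*v^2 - 11*v + 2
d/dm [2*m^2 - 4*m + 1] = 4*m - 4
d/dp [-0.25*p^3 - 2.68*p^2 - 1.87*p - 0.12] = -0.75*p^2 - 5.36*p - 1.87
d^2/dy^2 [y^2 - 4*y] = 2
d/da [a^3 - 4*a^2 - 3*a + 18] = 3*a^2 - 8*a - 3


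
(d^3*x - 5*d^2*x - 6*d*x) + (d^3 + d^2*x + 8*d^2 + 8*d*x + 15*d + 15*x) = d^3*x + d^3 - 4*d^2*x + 8*d^2 + 2*d*x + 15*d + 15*x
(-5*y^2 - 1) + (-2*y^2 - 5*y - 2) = -7*y^2 - 5*y - 3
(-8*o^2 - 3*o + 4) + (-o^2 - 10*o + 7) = -9*o^2 - 13*o + 11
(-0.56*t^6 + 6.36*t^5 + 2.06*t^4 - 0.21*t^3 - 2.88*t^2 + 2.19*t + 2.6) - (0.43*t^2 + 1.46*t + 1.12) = -0.56*t^6 + 6.36*t^5 + 2.06*t^4 - 0.21*t^3 - 3.31*t^2 + 0.73*t + 1.48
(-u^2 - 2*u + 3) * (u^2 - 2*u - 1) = -u^4 + 8*u^2 - 4*u - 3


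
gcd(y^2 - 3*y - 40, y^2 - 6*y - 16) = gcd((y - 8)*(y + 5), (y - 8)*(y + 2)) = y - 8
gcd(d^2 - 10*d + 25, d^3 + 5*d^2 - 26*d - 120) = d - 5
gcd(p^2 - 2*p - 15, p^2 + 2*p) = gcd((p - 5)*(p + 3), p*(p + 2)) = 1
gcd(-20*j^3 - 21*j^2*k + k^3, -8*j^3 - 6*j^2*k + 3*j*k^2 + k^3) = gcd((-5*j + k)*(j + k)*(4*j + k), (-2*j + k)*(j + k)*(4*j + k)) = 4*j^2 + 5*j*k + k^2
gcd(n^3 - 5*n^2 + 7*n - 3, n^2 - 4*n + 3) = n^2 - 4*n + 3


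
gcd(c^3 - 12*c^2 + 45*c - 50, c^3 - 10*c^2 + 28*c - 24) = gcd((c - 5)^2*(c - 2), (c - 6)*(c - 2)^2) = c - 2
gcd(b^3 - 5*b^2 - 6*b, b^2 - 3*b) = b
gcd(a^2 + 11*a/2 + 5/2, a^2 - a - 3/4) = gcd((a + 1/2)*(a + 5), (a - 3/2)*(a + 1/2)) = a + 1/2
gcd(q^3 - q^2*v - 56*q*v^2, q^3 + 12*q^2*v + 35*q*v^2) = q^2 + 7*q*v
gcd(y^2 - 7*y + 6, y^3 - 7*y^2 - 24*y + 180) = y - 6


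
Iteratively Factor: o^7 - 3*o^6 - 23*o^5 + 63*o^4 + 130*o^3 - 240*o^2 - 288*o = (o)*(o^6 - 3*o^5 - 23*o^4 + 63*o^3 + 130*o^2 - 240*o - 288) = o*(o + 4)*(o^5 - 7*o^4 + 5*o^3 + 43*o^2 - 42*o - 72) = o*(o + 1)*(o + 4)*(o^4 - 8*o^3 + 13*o^2 + 30*o - 72) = o*(o - 3)*(o + 1)*(o + 4)*(o^3 - 5*o^2 - 2*o + 24) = o*(o - 3)*(o + 1)*(o + 2)*(o + 4)*(o^2 - 7*o + 12) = o*(o - 4)*(o - 3)*(o + 1)*(o + 2)*(o + 4)*(o - 3)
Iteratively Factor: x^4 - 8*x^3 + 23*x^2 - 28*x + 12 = (x - 1)*(x^3 - 7*x^2 + 16*x - 12) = (x - 2)*(x - 1)*(x^2 - 5*x + 6) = (x - 2)^2*(x - 1)*(x - 3)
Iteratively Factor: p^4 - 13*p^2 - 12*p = (p - 4)*(p^3 + 4*p^2 + 3*p) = (p - 4)*(p + 1)*(p^2 + 3*p) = p*(p - 4)*(p + 1)*(p + 3)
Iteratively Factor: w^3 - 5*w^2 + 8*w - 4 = (w - 2)*(w^2 - 3*w + 2) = (w - 2)*(w - 1)*(w - 2)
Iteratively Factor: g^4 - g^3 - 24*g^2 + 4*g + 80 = (g + 4)*(g^3 - 5*g^2 - 4*g + 20) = (g - 2)*(g + 4)*(g^2 - 3*g - 10) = (g - 2)*(g + 2)*(g + 4)*(g - 5)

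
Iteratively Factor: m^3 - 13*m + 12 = (m - 1)*(m^2 + m - 12) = (m - 3)*(m - 1)*(m + 4)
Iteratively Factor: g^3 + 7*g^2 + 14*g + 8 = (g + 4)*(g^2 + 3*g + 2) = (g + 1)*(g + 4)*(g + 2)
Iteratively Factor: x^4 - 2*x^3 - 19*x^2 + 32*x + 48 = (x + 1)*(x^3 - 3*x^2 - 16*x + 48) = (x - 3)*(x + 1)*(x^2 - 16) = (x - 4)*(x - 3)*(x + 1)*(x + 4)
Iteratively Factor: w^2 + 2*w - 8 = (w + 4)*(w - 2)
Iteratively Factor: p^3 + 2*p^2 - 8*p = (p)*(p^2 + 2*p - 8) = p*(p - 2)*(p + 4)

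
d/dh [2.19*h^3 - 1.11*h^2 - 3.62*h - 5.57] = 6.57*h^2 - 2.22*h - 3.62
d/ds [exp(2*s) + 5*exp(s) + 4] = (2*exp(s) + 5)*exp(s)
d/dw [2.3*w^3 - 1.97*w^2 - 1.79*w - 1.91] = 6.9*w^2 - 3.94*w - 1.79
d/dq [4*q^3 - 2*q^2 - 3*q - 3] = 12*q^2 - 4*q - 3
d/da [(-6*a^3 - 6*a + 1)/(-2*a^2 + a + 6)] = (12*a^4 - 12*a^3 - 120*a^2 + 4*a - 37)/(4*a^4 - 4*a^3 - 23*a^2 + 12*a + 36)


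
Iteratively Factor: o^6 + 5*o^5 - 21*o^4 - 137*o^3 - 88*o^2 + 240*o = (o - 5)*(o^5 + 10*o^4 + 29*o^3 + 8*o^2 - 48*o) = (o - 5)*(o + 4)*(o^4 + 6*o^3 + 5*o^2 - 12*o) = (o - 5)*(o + 4)^2*(o^3 + 2*o^2 - 3*o) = (o - 5)*(o + 3)*(o + 4)^2*(o^2 - o) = (o - 5)*(o - 1)*(o + 3)*(o + 4)^2*(o)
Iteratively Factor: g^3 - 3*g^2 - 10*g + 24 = (g - 4)*(g^2 + g - 6) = (g - 4)*(g - 2)*(g + 3)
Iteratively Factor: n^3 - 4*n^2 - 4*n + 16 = (n - 2)*(n^2 - 2*n - 8) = (n - 4)*(n - 2)*(n + 2)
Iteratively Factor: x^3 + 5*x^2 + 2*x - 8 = (x - 1)*(x^2 + 6*x + 8) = (x - 1)*(x + 4)*(x + 2)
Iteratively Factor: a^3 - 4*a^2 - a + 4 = (a - 4)*(a^2 - 1) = (a - 4)*(a - 1)*(a + 1)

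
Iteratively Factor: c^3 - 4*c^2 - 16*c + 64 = (c + 4)*(c^2 - 8*c + 16) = (c - 4)*(c + 4)*(c - 4)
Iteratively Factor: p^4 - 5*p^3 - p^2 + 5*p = (p + 1)*(p^3 - 6*p^2 + 5*p) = (p - 5)*(p + 1)*(p^2 - p) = p*(p - 5)*(p + 1)*(p - 1)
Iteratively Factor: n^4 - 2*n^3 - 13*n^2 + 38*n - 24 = (n - 3)*(n^3 + n^2 - 10*n + 8) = (n - 3)*(n - 1)*(n^2 + 2*n - 8) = (n - 3)*(n - 1)*(n + 4)*(n - 2)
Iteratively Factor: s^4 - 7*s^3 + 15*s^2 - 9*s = (s - 1)*(s^3 - 6*s^2 + 9*s) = s*(s - 1)*(s^2 - 6*s + 9) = s*(s - 3)*(s - 1)*(s - 3)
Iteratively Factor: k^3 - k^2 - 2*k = (k + 1)*(k^2 - 2*k) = k*(k + 1)*(k - 2)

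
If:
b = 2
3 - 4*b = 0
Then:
No Solution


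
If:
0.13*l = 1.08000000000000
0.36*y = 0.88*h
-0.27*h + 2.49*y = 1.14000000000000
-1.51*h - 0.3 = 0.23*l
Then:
No Solution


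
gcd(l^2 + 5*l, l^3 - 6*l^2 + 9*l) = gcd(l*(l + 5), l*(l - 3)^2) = l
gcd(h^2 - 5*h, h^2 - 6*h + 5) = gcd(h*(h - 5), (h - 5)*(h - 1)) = h - 5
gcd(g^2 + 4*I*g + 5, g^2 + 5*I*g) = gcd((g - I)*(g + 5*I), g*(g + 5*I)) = g + 5*I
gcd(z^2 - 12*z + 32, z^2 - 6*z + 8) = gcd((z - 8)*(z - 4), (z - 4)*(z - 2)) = z - 4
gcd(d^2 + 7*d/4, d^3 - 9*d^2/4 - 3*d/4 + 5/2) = 1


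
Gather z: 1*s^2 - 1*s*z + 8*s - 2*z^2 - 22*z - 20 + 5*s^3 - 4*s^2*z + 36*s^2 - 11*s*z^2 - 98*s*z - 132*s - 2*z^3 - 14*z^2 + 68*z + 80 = 5*s^3 + 37*s^2 - 124*s - 2*z^3 + z^2*(-11*s - 16) + z*(-4*s^2 - 99*s + 46) + 60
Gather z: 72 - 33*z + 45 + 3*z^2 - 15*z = 3*z^2 - 48*z + 117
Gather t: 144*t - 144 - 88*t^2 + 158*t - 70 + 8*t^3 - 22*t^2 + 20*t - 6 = 8*t^3 - 110*t^2 + 322*t - 220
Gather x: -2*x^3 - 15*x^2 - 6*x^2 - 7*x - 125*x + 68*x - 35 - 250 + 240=-2*x^3 - 21*x^2 - 64*x - 45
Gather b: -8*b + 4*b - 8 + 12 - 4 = -4*b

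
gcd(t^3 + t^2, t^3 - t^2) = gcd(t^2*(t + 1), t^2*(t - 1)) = t^2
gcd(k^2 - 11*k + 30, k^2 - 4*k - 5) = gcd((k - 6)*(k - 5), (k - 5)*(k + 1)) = k - 5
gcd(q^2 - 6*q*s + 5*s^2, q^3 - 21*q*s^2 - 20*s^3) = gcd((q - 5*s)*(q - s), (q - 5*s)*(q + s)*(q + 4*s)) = q - 5*s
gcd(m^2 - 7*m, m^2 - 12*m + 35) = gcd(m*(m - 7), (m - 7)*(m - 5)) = m - 7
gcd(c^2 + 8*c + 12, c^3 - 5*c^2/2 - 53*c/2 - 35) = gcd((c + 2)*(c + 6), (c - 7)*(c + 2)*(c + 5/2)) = c + 2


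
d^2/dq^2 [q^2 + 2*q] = 2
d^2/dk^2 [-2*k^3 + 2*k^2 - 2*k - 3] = 4 - 12*k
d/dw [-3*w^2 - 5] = -6*w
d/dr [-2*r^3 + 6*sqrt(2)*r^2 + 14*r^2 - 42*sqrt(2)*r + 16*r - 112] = -6*r^2 + 12*sqrt(2)*r + 28*r - 42*sqrt(2) + 16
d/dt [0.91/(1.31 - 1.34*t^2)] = 2.4388*t/(1.34*t^2 - 1.31)^2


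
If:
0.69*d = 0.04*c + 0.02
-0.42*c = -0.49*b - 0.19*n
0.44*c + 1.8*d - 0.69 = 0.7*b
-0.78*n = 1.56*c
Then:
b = -1.74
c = -1.07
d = -0.03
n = 2.13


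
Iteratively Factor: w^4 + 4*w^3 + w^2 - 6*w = (w)*(w^3 + 4*w^2 + w - 6) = w*(w + 3)*(w^2 + w - 2) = w*(w - 1)*(w + 3)*(w + 2)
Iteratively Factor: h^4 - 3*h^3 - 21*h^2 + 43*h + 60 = (h + 1)*(h^3 - 4*h^2 - 17*h + 60) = (h + 1)*(h + 4)*(h^2 - 8*h + 15) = (h - 5)*(h + 1)*(h + 4)*(h - 3)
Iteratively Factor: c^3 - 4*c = (c - 2)*(c^2 + 2*c) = (c - 2)*(c + 2)*(c)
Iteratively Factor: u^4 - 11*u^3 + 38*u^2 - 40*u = (u)*(u^3 - 11*u^2 + 38*u - 40) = u*(u - 5)*(u^2 - 6*u + 8) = u*(u - 5)*(u - 4)*(u - 2)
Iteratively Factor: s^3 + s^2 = (s)*(s^2 + s) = s*(s + 1)*(s)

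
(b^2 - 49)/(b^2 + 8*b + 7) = (b - 7)/(b + 1)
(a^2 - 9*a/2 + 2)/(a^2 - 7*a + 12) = (a - 1/2)/(a - 3)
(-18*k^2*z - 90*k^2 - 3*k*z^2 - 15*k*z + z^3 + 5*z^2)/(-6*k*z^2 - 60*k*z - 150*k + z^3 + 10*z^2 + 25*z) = (3*k + z)/(z + 5)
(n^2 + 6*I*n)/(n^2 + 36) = n/(n - 6*I)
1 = 1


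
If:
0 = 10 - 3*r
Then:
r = 10/3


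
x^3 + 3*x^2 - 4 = (x - 1)*(x + 2)^2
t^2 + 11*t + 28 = (t + 4)*(t + 7)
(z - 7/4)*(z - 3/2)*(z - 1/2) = z^3 - 15*z^2/4 + 17*z/4 - 21/16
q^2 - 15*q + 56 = (q - 8)*(q - 7)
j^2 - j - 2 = (j - 2)*(j + 1)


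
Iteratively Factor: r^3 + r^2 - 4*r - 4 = (r - 2)*(r^2 + 3*r + 2) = (r - 2)*(r + 1)*(r + 2)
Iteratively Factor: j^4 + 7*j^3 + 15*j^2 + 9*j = (j)*(j^3 + 7*j^2 + 15*j + 9) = j*(j + 3)*(j^2 + 4*j + 3) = j*(j + 3)^2*(j + 1)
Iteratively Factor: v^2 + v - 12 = (v + 4)*(v - 3)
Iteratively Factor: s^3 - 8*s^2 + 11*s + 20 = (s + 1)*(s^2 - 9*s + 20) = (s - 4)*(s + 1)*(s - 5)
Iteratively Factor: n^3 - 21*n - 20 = (n + 4)*(n^2 - 4*n - 5) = (n - 5)*(n + 4)*(n + 1)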